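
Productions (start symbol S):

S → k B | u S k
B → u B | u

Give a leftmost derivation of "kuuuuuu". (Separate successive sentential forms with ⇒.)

S⇒kB⇒kuB⇒kuuB⇒kuuuB⇒kuuuuB⇒kuuuuuB⇒kuuuuuu

S ⇒ kB   [S → k B]
kB ⇒ kuB   [B → u B]
kuB ⇒ kuuB   [B → u B]
kuuB ⇒ kuuuB   [B → u B]
kuuuB ⇒ kuuuuB   [B → u B]
kuuuuB ⇒ kuuuuuB   [B → u B]
kuuuuuB ⇒ kuuuuuu   [B → u]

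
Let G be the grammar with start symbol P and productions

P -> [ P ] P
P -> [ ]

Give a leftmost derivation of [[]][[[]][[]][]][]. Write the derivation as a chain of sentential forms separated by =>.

P=>[P]P=>[[]]P=>[[]][P]P=>[[]][[P]P]P=>[[]][[[]]P]P=>[[]][[[]][P]P]P=>[[]][[[]][[]]P]P=>[[]][[[]][[]][]]P=>[[]][[[]][[]][]][]

P => [P]P   [P -> [ P ] P]
[P]P => [[]]P   [P -> [ ]]
[[]]P => [[]][P]P   [P -> [ P ] P]
[[]][P]P => [[]][[P]P]P   [P -> [ P ] P]
[[]][[P]P]P => [[]][[[]]P]P   [P -> [ ]]
[[]][[[]]P]P => [[]][[[]][P]P]P   [P -> [ P ] P]
[[]][[[]][P]P]P => [[]][[[]][[]]P]P   [P -> [ ]]
[[]][[[]][[]]P]P => [[]][[[]][[]][]]P   [P -> [ ]]
[[]][[[]][[]][]]P => [[]][[[]][[]][]][]   [P -> [ ]]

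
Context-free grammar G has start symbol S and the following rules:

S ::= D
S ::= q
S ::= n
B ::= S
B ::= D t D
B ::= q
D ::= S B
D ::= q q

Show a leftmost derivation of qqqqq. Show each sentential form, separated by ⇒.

S⇒D⇒SB⇒DB⇒SBB⇒qBB⇒qSB⇒qDB⇒qSBB⇒qDBB⇒qSBBB⇒qqBBB⇒qqqBB⇒qqqqB⇒qqqqq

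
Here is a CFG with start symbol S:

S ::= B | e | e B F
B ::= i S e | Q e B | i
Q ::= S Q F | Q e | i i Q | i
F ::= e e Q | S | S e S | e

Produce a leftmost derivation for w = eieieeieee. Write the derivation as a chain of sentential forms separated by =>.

S=>eBF=>eiF=>eiSeS=>eieBFeS=>eieQeBFeS=>eieQeeBFeS=>eieieeBFeS=>eieieeiFeS=>eieieeieeS=>eieieeieee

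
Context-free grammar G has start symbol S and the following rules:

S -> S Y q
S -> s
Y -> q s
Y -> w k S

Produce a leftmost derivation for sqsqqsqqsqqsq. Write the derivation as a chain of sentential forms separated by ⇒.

S⇒SYq⇒SYqYq⇒SYqYqYq⇒SYqYqYqYq⇒sYqYqYqYq⇒sqsqYqYqYq⇒sqsqqsqYqYq⇒sqsqqsqqsqYq⇒sqsqqsqqsqqsq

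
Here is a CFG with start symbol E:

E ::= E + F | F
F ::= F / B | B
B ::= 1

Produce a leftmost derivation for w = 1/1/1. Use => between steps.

E=>F=>F/B=>F/B/B=>B/B/B=>1/B/B=>1/1/B=>1/1/1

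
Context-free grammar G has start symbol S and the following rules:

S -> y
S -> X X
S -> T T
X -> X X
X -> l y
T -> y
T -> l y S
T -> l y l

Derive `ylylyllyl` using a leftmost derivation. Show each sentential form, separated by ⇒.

S ⇒ TT   [S -> T T]
TT ⇒ yT   [T -> y]
yT ⇒ ylyS   [T -> l y S]
ylyS ⇒ ylyTT   [S -> T T]
ylyTT ⇒ ylylylT   [T -> l y l]
ylylylT ⇒ ylylyllyl   [T -> l y l]

S⇒TT⇒yT⇒ylyS⇒ylyTT⇒ylylylT⇒ylylyllyl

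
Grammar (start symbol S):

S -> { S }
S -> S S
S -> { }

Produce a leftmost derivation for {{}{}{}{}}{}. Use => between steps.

S=>SS=>{S}S=>{SS}S=>{SSS}S=>{SSSS}S=>{{}SSS}S=>{{}{}SS}S=>{{}{}{}S}S=>{{}{}{}{}}S=>{{}{}{}{}}{}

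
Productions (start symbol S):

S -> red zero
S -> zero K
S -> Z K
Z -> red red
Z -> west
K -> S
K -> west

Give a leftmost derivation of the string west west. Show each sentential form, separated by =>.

S => Z K   [S -> Z K]
Z K => west K   [Z -> west]
west K => west west   [K -> west]

S => Z K => west K => west west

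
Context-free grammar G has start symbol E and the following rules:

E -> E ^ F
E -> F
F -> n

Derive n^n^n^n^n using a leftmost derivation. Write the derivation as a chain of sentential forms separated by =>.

E => E^F => E^F^F => E^F^F^F => E^F^F^F^F => F^F^F^F^F => n^F^F^F^F => n^n^F^F^F => n^n^n^F^F => n^n^n^n^F => n^n^n^n^n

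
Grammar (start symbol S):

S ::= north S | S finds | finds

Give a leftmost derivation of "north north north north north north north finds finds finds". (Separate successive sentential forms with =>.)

S => north S => north S finds => north north S finds => north north north S finds => north north north S finds finds => north north north north S finds finds => north north north north north S finds finds => north north north north north north S finds finds => north north north north north north north S finds finds => north north north north north north north finds finds finds

S => north S   [S ::= north S]
north S => north S finds   [S ::= S finds]
north S finds => north north S finds   [S ::= north S]
north north S finds => north north north S finds   [S ::= north S]
north north north S finds => north north north S finds finds   [S ::= S finds]
north north north S finds finds => north north north north S finds finds   [S ::= north S]
north north north north S finds finds => north north north north north S finds finds   [S ::= north S]
north north north north north S finds finds => north north north north north north S finds finds   [S ::= north S]
north north north north north north S finds finds => north north north north north north north S finds finds   [S ::= north S]
north north north north north north north S finds finds => north north north north north north north finds finds finds   [S ::= finds]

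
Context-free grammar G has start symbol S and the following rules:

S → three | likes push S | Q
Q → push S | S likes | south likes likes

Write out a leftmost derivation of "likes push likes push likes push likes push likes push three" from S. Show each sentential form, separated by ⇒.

S ⇒ likes push S ⇒ likes push likes push S ⇒ likes push likes push likes push S ⇒ likes push likes push likes push likes push S ⇒ likes push likes push likes push likes push likes push S ⇒ likes push likes push likes push likes push likes push three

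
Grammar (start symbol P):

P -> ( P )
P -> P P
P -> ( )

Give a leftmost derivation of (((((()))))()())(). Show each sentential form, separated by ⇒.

P ⇒ PP ⇒ (P)P ⇒ (PP)P ⇒ (PPP)P ⇒ ((P)PP)P ⇒ (((P))PP)P ⇒ ((((P)))PP)P ⇒ (((((P))))PP)P ⇒ (((((()))))PP)P ⇒ (((((()))))()P)P ⇒ (((((()))))()())P ⇒ (((((()))))()())()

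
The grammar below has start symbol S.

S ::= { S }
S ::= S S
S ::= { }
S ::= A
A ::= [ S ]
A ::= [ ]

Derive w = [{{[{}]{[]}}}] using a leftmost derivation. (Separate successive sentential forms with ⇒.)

S ⇒ A   [S ::= A]
A ⇒ [S]   [A ::= [ S ]]
[S] ⇒ [{S}]   [S ::= { S }]
[{S}] ⇒ [{{S}}]   [S ::= { S }]
[{{S}}] ⇒ [{{SS}}]   [S ::= S S]
[{{SS}}] ⇒ [{{AS}}]   [S ::= A]
[{{AS}}] ⇒ [{{[S]S}}]   [A ::= [ S ]]
[{{[S]S}}] ⇒ [{{[{}]S}}]   [S ::= { }]
[{{[{}]S}}] ⇒ [{{[{}]{S}}}]   [S ::= { S }]
[{{[{}]{S}}}] ⇒ [{{[{}]{A}}}]   [S ::= A]
[{{[{}]{A}}}] ⇒ [{{[{}]{[]}}}]   [A ::= [ ]]

S⇒A⇒[S]⇒[{S}]⇒[{{S}}]⇒[{{SS}}]⇒[{{AS}}]⇒[{{[S]S}}]⇒[{{[{}]S}}]⇒[{{[{}]{S}}}]⇒[{{[{}]{A}}}]⇒[{{[{}]{[]}}}]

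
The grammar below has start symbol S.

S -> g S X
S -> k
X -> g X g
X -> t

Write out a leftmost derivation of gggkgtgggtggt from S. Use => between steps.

S => gSX   [S -> g S X]
gSX => ggSXX   [S -> g S X]
ggSXX => gggSXXX   [S -> g S X]
gggSXXX => gggkXXX   [S -> k]
gggkXXX => gggkgXgXX   [X -> g X g]
gggkgXgXX => gggkgtgXX   [X -> t]
gggkgtgXX => gggkgtggXgX   [X -> g X g]
gggkgtggXgX => gggkgtgggXggX   [X -> g X g]
gggkgtgggXggX => gggkgtgggtggX   [X -> t]
gggkgtgggtggX => gggkgtgggtggt   [X -> t]

S => gSX => ggSXX => gggSXXX => gggkXXX => gggkgXgXX => gggkgtgXX => gggkgtggXgX => gggkgtgggXggX => gggkgtgggtggX => gggkgtgggtggt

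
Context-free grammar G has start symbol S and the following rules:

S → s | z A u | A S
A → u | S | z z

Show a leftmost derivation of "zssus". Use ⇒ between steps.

S⇒AS⇒SS⇒zAuS⇒zSuS⇒zASuS⇒zSSuS⇒zsSuS⇒zssuS⇒zssus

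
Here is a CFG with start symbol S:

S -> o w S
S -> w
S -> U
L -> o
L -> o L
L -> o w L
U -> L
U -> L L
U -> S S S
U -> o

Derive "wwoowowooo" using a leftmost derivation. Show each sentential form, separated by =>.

S => U => SSS => wSS => wwS => wwU => wwLL => wwoLL => wwoowLL => wwoowowLL => wwoowowoL => wwoowowooL => wwoowowooo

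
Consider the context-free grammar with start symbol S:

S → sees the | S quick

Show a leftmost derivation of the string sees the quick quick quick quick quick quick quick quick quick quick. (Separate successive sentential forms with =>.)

S => S quick   [S → S quick]
S quick => S quick quick   [S → S quick]
S quick quick => S quick quick quick   [S → S quick]
S quick quick quick => S quick quick quick quick   [S → S quick]
S quick quick quick quick => S quick quick quick quick quick   [S → S quick]
S quick quick quick quick quick => S quick quick quick quick quick quick   [S → S quick]
S quick quick quick quick quick quick => S quick quick quick quick quick quick quick   [S → S quick]
S quick quick quick quick quick quick quick => S quick quick quick quick quick quick quick quick   [S → S quick]
S quick quick quick quick quick quick quick quick => S quick quick quick quick quick quick quick quick quick   [S → S quick]
S quick quick quick quick quick quick quick quick quick => S quick quick quick quick quick quick quick quick quick quick   [S → S quick]
S quick quick quick quick quick quick quick quick quick quick => sees the quick quick quick quick quick quick quick quick quick quick   [S → sees the]

S => S quick => S quick quick => S quick quick quick => S quick quick quick quick => S quick quick quick quick quick => S quick quick quick quick quick quick => S quick quick quick quick quick quick quick => S quick quick quick quick quick quick quick quick => S quick quick quick quick quick quick quick quick quick => S quick quick quick quick quick quick quick quick quick quick => sees the quick quick quick quick quick quick quick quick quick quick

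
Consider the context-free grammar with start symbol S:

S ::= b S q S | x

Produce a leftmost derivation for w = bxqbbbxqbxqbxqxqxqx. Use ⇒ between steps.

S ⇒ bSqS ⇒ bxqS ⇒ bxqbSqS ⇒ bxqbbSqSqS ⇒ bxqbbbSqSqSqS ⇒ bxqbbbxqSqSqS ⇒ bxqbbbxqbSqSqSqS ⇒ bxqbbbxqbxqSqSqS ⇒ bxqbbbxqbxqbSqSqSqS ⇒ bxqbbbxqbxqbxqSqSqS ⇒ bxqbbbxqbxqbxqxqSqS ⇒ bxqbbbxqbxqbxqxqxqS ⇒ bxqbbbxqbxqbxqxqxqx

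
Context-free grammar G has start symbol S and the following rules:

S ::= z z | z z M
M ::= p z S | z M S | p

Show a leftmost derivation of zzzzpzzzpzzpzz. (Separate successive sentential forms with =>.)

S=>zzM=>zzzMS=>zzzzMSS=>zzzzpzSSS=>zzzzpzzzMSS=>zzzzpzzzpSS=>zzzzpzzzpzzMS=>zzzzpzzzpzzpS=>zzzzpzzzpzzpzz

S => zzM   [S ::= z z M]
zzM => zzzMS   [M ::= z M S]
zzzMS => zzzzMSS   [M ::= z M S]
zzzzMSS => zzzzpzSSS   [M ::= p z S]
zzzzpzSSS => zzzzpzzzMSS   [S ::= z z M]
zzzzpzzzMSS => zzzzpzzzpSS   [M ::= p]
zzzzpzzzpSS => zzzzpzzzpzzMS   [S ::= z z M]
zzzzpzzzpzzMS => zzzzpzzzpzzpS   [M ::= p]
zzzzpzzzpzzpS => zzzzpzzzpzzpzz   [S ::= z z]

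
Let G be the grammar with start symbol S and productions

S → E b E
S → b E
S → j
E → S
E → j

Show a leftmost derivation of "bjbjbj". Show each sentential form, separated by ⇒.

S ⇒ bE ⇒ bS ⇒ bEbE ⇒ bSbE ⇒ bEbEbE ⇒ bSbEbE ⇒ bjbEbE ⇒ bjbjbE ⇒ bjbjbj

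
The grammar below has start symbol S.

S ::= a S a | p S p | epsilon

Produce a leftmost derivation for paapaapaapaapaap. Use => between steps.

S => pSp => paSap => paaSaap => paapSpaap => paapaSapaap => paapaaSaapaap => paapaapSpaapaap => paapaapaSapaapaap => paapaapaapaapaap

S => pSp   [S ::= p S p]
pSp => paSap   [S ::= a S a]
paSap => paaSaap   [S ::= a S a]
paaSaap => paapSpaap   [S ::= p S p]
paapSpaap => paapaSapaap   [S ::= a S a]
paapaSapaap => paapaaSaapaap   [S ::= a S a]
paapaaSaapaap => paapaapSpaapaap   [S ::= p S p]
paapaapSpaapaap => paapaapaSapaapaap   [S ::= a S a]
paapaapaSapaapaap => paapaapaapaapaap   [S ::= epsilon]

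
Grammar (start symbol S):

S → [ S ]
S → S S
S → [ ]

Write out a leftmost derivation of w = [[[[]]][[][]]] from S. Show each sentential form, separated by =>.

S => [S] => [SS] => [[S]S] => [[[S]]S] => [[[[]]]S] => [[[[]]][S]] => [[[[]]][SS]] => [[[[]]][[]S]] => [[[[]]][[][]]]

S => [S]   [S → [ S ]]
[S] => [SS]   [S → S S]
[SS] => [[S]S]   [S → [ S ]]
[[S]S] => [[[S]]S]   [S → [ S ]]
[[[S]]S] => [[[[]]]S]   [S → [ ]]
[[[[]]]S] => [[[[]]][S]]   [S → [ S ]]
[[[[]]][S]] => [[[[]]][SS]]   [S → S S]
[[[[]]][SS]] => [[[[]]][[]S]]   [S → [ ]]
[[[[]]][[]S]] => [[[[]]][[][]]]   [S → [ ]]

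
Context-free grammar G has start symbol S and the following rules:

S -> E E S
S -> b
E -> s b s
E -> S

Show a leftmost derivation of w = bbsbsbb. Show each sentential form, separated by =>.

S => EES => SES => bES => bSS => bbS => bbEES => bbsbsES => bbsbsSS => bbsbsbS => bbsbsbb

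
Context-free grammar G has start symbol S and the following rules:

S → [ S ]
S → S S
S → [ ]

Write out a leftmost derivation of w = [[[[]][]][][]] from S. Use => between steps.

S => [S] => [SS] => [SSS] => [[S]SS] => [[SS]SS] => [[[S]S]SS] => [[[[]]S]SS] => [[[[]][]]SS] => [[[[]][]][]S] => [[[[]][]][][]]

S => [S]   [S → [ S ]]
[S] => [SS]   [S → S S]
[SS] => [SSS]   [S → S S]
[SSS] => [[S]SS]   [S → [ S ]]
[[S]SS] => [[SS]SS]   [S → S S]
[[SS]SS] => [[[S]S]SS]   [S → [ S ]]
[[[S]S]SS] => [[[[]]S]SS]   [S → [ ]]
[[[[]]S]SS] => [[[[]][]]SS]   [S → [ ]]
[[[[]][]]SS] => [[[[]][]][]S]   [S → [ ]]
[[[[]][]][]S] => [[[[]][]][][]]   [S → [ ]]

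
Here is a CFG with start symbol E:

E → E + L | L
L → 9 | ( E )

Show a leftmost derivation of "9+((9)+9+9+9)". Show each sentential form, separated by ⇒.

E ⇒ E+L ⇒ L+L ⇒ 9+L ⇒ 9+(E) ⇒ 9+(E+L) ⇒ 9+(E+L+L) ⇒ 9+(E+L+L+L) ⇒ 9+(L+L+L+L) ⇒ 9+((E)+L+L+L) ⇒ 9+((L)+L+L+L) ⇒ 9+((9)+L+L+L) ⇒ 9+((9)+9+L+L) ⇒ 9+((9)+9+9+L) ⇒ 9+((9)+9+9+9)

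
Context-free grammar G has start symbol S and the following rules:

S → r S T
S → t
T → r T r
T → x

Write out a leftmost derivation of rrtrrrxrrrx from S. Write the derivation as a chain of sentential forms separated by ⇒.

S⇒rST⇒rrSTT⇒rrtTT⇒rrtrTrT⇒rrtrrTrrT⇒rrtrrrTrrrT⇒rrtrrrxrrrT⇒rrtrrrxrrrx

S ⇒ rST   [S → r S T]
rST ⇒ rrSTT   [S → r S T]
rrSTT ⇒ rrtTT   [S → t]
rrtTT ⇒ rrtrTrT   [T → r T r]
rrtrTrT ⇒ rrtrrTrrT   [T → r T r]
rrtrrTrrT ⇒ rrtrrrTrrrT   [T → r T r]
rrtrrrTrrrT ⇒ rrtrrrxrrrT   [T → x]
rrtrrrxrrrT ⇒ rrtrrrxrrrx   [T → x]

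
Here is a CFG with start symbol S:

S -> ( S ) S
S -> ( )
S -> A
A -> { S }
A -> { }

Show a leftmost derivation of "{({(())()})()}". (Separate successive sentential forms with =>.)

S => A   [S -> A]
A => {S}   [A -> { S }]
{S} => {(S)S}   [S -> ( S ) S]
{(S)S} => {(A)S}   [S -> A]
{(A)S} => {({S})S}   [A -> { S }]
{({S})S} => {({(S)S})S}   [S -> ( S ) S]
{({(S)S})S} => {({(())S})S}   [S -> ( )]
{({(())S})S} => {({(())()})S}   [S -> ( )]
{({(())()})S} => {({(())()})()}   [S -> ( )]

S => A => {S} => {(S)S} => {(A)S} => {({S})S} => {({(S)S})S} => {({(())S})S} => {({(())()})S} => {({(())()})()}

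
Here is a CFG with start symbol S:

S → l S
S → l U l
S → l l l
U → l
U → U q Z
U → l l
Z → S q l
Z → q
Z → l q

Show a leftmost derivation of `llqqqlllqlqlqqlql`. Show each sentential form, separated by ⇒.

S ⇒ lUl   [S → l U l]
lUl ⇒ lUqZl   [U → U q Z]
lUqZl ⇒ lUqZqZl   [U → U q Z]
lUqZqZl ⇒ lUqZqZqZl   [U → U q Z]
lUqZqZqZl ⇒ lUqZqZqZqZl   [U → U q Z]
lUqZqZqZqZl ⇒ llqZqZqZqZl   [U → l]
llqZqZqZqZl ⇒ llqqqZqZqZl   [Z → q]
llqqqZqZqZl ⇒ llqqqSqlqZqZl   [Z → S q l]
llqqqSqlqZqZl ⇒ llqqqlUlqlqZqZl   [S → l U l]
llqqqlUlqlqZqZl ⇒ llqqqlllqlqZqZl   [U → l]
llqqqlllqlqZqZl ⇒ llqqqlllqlqlqqZl   [Z → l q]
llqqqlllqlqlqqZl ⇒ llqqqlllqlqlqqlql   [Z → l q]

S ⇒ lUl ⇒ lUqZl ⇒ lUqZqZl ⇒ lUqZqZqZl ⇒ lUqZqZqZqZl ⇒ llqZqZqZqZl ⇒ llqqqZqZqZl ⇒ llqqqSqlqZqZl ⇒ llqqqlUlqlqZqZl ⇒ llqqqlllqlqZqZl ⇒ llqqqlllqlqlqqZl ⇒ llqqqlllqlqlqqlql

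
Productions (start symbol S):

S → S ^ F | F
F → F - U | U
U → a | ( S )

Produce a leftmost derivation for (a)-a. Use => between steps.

S => F => F-U => U-U => (S)-U => (F)-U => (U)-U => (a)-U => (a)-a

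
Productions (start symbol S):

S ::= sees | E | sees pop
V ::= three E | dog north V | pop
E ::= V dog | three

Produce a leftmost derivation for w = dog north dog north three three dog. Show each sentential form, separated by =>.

S => E => V dog => dog north V dog => dog north dog north V dog => dog north dog north three E dog => dog north dog north three three dog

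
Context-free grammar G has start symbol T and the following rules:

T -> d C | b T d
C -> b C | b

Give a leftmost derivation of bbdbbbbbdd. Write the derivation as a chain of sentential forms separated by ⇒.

T ⇒ bTd   [T -> b T d]
bTd ⇒ bbTdd   [T -> b T d]
bbTdd ⇒ bbdCdd   [T -> d C]
bbdCdd ⇒ bbdbCdd   [C -> b C]
bbdbCdd ⇒ bbdbbCdd   [C -> b C]
bbdbbCdd ⇒ bbdbbbCdd   [C -> b C]
bbdbbbCdd ⇒ bbdbbbbCdd   [C -> b C]
bbdbbbbCdd ⇒ bbdbbbbbdd   [C -> b]

T ⇒ bTd ⇒ bbTdd ⇒ bbdCdd ⇒ bbdbCdd ⇒ bbdbbCdd ⇒ bbdbbbCdd ⇒ bbdbbbbCdd ⇒ bbdbbbbbdd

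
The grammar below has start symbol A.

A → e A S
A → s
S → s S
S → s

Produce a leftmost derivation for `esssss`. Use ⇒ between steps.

A ⇒ eAS   [A → e A S]
eAS ⇒ esS   [A → s]
esS ⇒ essS   [S → s S]
essS ⇒ esssS   [S → s S]
esssS ⇒ essssS   [S → s S]
essssS ⇒ esssss   [S → s]

A ⇒ eAS ⇒ esS ⇒ essS ⇒ esssS ⇒ essssS ⇒ esssss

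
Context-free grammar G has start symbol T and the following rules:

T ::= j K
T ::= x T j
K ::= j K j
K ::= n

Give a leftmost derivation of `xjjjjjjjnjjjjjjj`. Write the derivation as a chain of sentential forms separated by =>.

T => xTj => xjKj => xjjKjj => xjjjKjjj => xjjjjKjjjj => xjjjjjKjjjjj => xjjjjjjKjjjjjj => xjjjjjjjKjjjjjjj => xjjjjjjjnjjjjjjj

T => xTj   [T ::= x T j]
xTj => xjKj   [T ::= j K]
xjKj => xjjKjj   [K ::= j K j]
xjjKjj => xjjjKjjj   [K ::= j K j]
xjjjKjjj => xjjjjKjjjj   [K ::= j K j]
xjjjjKjjjj => xjjjjjKjjjjj   [K ::= j K j]
xjjjjjKjjjjj => xjjjjjjKjjjjjj   [K ::= j K j]
xjjjjjjKjjjjjj => xjjjjjjjKjjjjjjj   [K ::= j K j]
xjjjjjjjKjjjjjjj => xjjjjjjjnjjjjjjj   [K ::= n]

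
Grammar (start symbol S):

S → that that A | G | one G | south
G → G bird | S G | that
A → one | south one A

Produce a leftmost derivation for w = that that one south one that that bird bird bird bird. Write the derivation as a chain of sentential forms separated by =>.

S => G   [S → G]
G => G bird   [G → G bird]
G bird => G bird bird   [G → G bird]
G bird bird => S G bird bird   [G → S G]
S G bird bird => that that A G bird bird   [S → that that A]
that that A G bird bird => that that one G bird bird   [A → one]
that that one G bird bird => that that one S G bird bird   [G → S G]
that that one S G bird bird => that that one south G bird bird   [S → south]
that that one south G bird bird => that that one south G bird bird bird   [G → G bird]
that that one south G bird bird bird => that that one south G bird bird bird bird   [G → G bird]
that that one south G bird bird bird bird => that that one south S G bird bird bird bird   [G → S G]
that that one south S G bird bird bird bird => that that one south one G G bird bird bird bird   [S → one G]
that that one south one G G bird bird bird bird => that that one south one that G bird bird bird bird   [G → that]
that that one south one that G bird bird bird bird => that that one south one that that bird bird bird bird   [G → that]

S => G => G bird => G bird bird => S G bird bird => that that A G bird bird => that that one G bird bird => that that one S G bird bird => that that one south G bird bird => that that one south G bird bird bird => that that one south G bird bird bird bird => that that one south S G bird bird bird bird => that that one south one G G bird bird bird bird => that that one south one that G bird bird bird bird => that that one south one that that bird bird bird bird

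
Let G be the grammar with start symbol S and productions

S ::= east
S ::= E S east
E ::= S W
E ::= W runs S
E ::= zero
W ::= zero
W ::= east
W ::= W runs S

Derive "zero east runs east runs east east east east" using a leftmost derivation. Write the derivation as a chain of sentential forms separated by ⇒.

S ⇒ E S east ⇒ zero S east ⇒ zero E S east east ⇒ zero W runs S S east east ⇒ zero W runs S runs S S east east ⇒ zero east runs S runs S S east east ⇒ zero east runs east runs S S east east ⇒ zero east runs east runs east S east east ⇒ zero east runs east runs east east east east

S ⇒ E S east   [S ::= E S east]
E S east ⇒ zero S east   [E ::= zero]
zero S east ⇒ zero E S east east   [S ::= E S east]
zero E S east east ⇒ zero W runs S S east east   [E ::= W runs S]
zero W runs S S east east ⇒ zero W runs S runs S S east east   [W ::= W runs S]
zero W runs S runs S S east east ⇒ zero east runs S runs S S east east   [W ::= east]
zero east runs S runs S S east east ⇒ zero east runs east runs S S east east   [S ::= east]
zero east runs east runs S S east east ⇒ zero east runs east runs east S east east   [S ::= east]
zero east runs east runs east S east east ⇒ zero east runs east runs east east east east   [S ::= east]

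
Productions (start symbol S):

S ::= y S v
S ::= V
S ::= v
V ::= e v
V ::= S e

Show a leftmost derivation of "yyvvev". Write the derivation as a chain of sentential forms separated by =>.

S=>ySv=>yVv=>ySev=>yySvev=>yyvvev

S => ySv   [S ::= y S v]
ySv => yVv   [S ::= V]
yVv => ySev   [V ::= S e]
ySev => yySvev   [S ::= y S v]
yySvev => yyvvev   [S ::= v]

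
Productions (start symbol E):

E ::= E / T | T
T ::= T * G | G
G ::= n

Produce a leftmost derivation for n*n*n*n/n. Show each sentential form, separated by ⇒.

E ⇒ E/T ⇒ T/T ⇒ T*G/T ⇒ T*G*G/T ⇒ T*G*G*G/T ⇒ G*G*G*G/T ⇒ n*G*G*G/T ⇒ n*n*G*G/T ⇒ n*n*n*G/T ⇒ n*n*n*n/T ⇒ n*n*n*n/G ⇒ n*n*n*n/n

E ⇒ E/T   [E ::= E / T]
E/T ⇒ T/T   [E ::= T]
T/T ⇒ T*G/T   [T ::= T * G]
T*G/T ⇒ T*G*G/T   [T ::= T * G]
T*G*G/T ⇒ T*G*G*G/T   [T ::= T * G]
T*G*G*G/T ⇒ G*G*G*G/T   [T ::= G]
G*G*G*G/T ⇒ n*G*G*G/T   [G ::= n]
n*G*G*G/T ⇒ n*n*G*G/T   [G ::= n]
n*n*G*G/T ⇒ n*n*n*G/T   [G ::= n]
n*n*n*G/T ⇒ n*n*n*n/T   [G ::= n]
n*n*n*n/T ⇒ n*n*n*n/G   [T ::= G]
n*n*n*n/G ⇒ n*n*n*n/n   [G ::= n]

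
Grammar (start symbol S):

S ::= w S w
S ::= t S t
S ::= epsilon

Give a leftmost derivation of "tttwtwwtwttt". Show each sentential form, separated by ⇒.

S ⇒ tSt ⇒ ttStt ⇒ tttSttt ⇒ tttwSwttt ⇒ tttwtStwttt ⇒ tttwtwSwtwttt ⇒ tttwtwwtwttt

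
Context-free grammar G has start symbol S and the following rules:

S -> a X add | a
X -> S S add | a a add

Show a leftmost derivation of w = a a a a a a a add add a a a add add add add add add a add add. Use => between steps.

S => a X add   [S -> a X add]
a X add => a S S add add   [X -> S S add]
a S S add add => a a X add S add add   [S -> a X add]
a a X add S add add => a a S S add add S add add   [X -> S S add]
a a S S add add S add add => a a a S add add S add add   [S -> a]
a a a S add add S add add => a a a a X add add add S add add   [S -> a X add]
a a a a X add add add S add add => a a a a S S add add add add S add add   [X -> S S add]
a a a a S S add add add add S add add => a a a a a X add S add add add add S add add   [S -> a X add]
a a a a a X add S add add add add S add add => a a a a a a a add add S add add add add S add add   [X -> a a add]
a a a a a a a add add S add add add add S add add => a a a a a a a add add a X add add add add add S add add   [S -> a X add]
a a a a a a a add add a X add add add add add S add add => a a a a a a a add add a a a add add add add add add S add add   [X -> a a add]
a a a a a a a add add a a a add add add add add add S add add => a a a a a a a add add a a a add add add add add add a add add   [S -> a]

S => a X add => a S S add add => a a X add S add add => a a S S add add S add add => a a a S add add S add add => a a a a X add add add S add add => a a a a S S add add add add S add add => a a a a a X add S add add add add S add add => a a a a a a a add add S add add add add S add add => a a a a a a a add add a X add add add add add S add add => a a a a a a a add add a a a add add add add add add S add add => a a a a a a a add add a a a add add add add add add a add add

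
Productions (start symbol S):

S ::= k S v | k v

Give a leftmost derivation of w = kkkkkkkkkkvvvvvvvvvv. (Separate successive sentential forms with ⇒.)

S⇒kSv⇒kkSvv⇒kkkSvvv⇒kkkkSvvvv⇒kkkkkSvvvvv⇒kkkkkkSvvvvvv⇒kkkkkkkSvvvvvvv⇒kkkkkkkkSvvvvvvvv⇒kkkkkkkkkSvvvvvvvvv⇒kkkkkkkkkkvvvvvvvvvv

S ⇒ kSv   [S ::= k S v]
kSv ⇒ kkSvv   [S ::= k S v]
kkSvv ⇒ kkkSvvv   [S ::= k S v]
kkkSvvv ⇒ kkkkSvvvv   [S ::= k S v]
kkkkSvvvv ⇒ kkkkkSvvvvv   [S ::= k S v]
kkkkkSvvvvv ⇒ kkkkkkSvvvvvv   [S ::= k S v]
kkkkkkSvvvvvv ⇒ kkkkkkkSvvvvvvv   [S ::= k S v]
kkkkkkkSvvvvvvv ⇒ kkkkkkkkSvvvvvvvv   [S ::= k S v]
kkkkkkkkSvvvvvvvv ⇒ kkkkkkkkkSvvvvvvvvv   [S ::= k S v]
kkkkkkkkkSvvvvvvvvv ⇒ kkkkkkkkkkvvvvvvvvvv   [S ::= k v]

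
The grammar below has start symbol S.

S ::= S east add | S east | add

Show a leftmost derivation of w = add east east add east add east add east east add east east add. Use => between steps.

S => S east add => S east east add => S east add east east add => S east east add east east add => S east add east east add east east add => S east add east add east east add east east add => S east add east add east add east east add east east add => S east east add east add east add east east add east east add => add east east add east add east add east east add east east add

S => S east add   [S ::= S east add]
S east add => S east east add   [S ::= S east]
S east east add => S east add east east add   [S ::= S east add]
S east add east east add => S east east add east east add   [S ::= S east]
S east east add east east add => S east add east east add east east add   [S ::= S east add]
S east add east east add east east add => S east add east add east east add east east add   [S ::= S east add]
S east add east add east east add east east add => S east add east add east add east east add east east add   [S ::= S east add]
S east add east add east add east east add east east add => S east east add east add east add east east add east east add   [S ::= S east]
S east east add east add east add east east add east east add => add east east add east add east add east east add east east add   [S ::= add]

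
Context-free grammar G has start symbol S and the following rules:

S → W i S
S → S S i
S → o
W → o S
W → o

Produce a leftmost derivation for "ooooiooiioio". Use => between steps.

S => WiS => oSiS => oWiSiS => ooSiSiS => ooSSiiSiS => ooWiSSiiSiS => oooSiSSiiSiS => ooooiSSiiSiS => ooooioSiiSiS => ooooiooiiSiS => ooooiooiioiS => ooooiooiioio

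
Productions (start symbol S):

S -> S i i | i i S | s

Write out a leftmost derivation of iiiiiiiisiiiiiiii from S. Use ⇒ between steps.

S⇒Sii⇒Siiii⇒iiSiiii⇒iiiiSiiii⇒iiiiSiiiiii⇒iiiiSiiiiiiii⇒iiiiiiSiiiiiiii⇒iiiiiiiiSiiiiiiii⇒iiiiiiiisiiiiiiii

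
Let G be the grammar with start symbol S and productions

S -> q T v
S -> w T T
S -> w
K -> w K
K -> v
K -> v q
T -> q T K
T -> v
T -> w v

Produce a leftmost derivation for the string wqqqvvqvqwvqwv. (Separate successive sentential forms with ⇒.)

S ⇒ wTT ⇒ wqTKT ⇒ wqqTKKT ⇒ wqqqTKKKT ⇒ wqqqvKKKT ⇒ wqqqvvqKKT ⇒ wqqqvvqvqKT ⇒ wqqqvvqvqwKT ⇒ wqqqvvqvqwvqT ⇒ wqqqvvqvqwvqwv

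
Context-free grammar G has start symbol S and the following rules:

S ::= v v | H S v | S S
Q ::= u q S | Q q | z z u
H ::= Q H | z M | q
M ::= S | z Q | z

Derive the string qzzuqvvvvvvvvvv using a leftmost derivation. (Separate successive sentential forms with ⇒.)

S ⇒ HSv ⇒ qSv ⇒ qHSvv ⇒ qzMSvv ⇒ qzzQSvv ⇒ qzzuqSSvv ⇒ qzzuqSSSvv ⇒ qzzuqSSSSvv ⇒ qzzuqvvSSSvv ⇒ qzzuqvvvvSSvv ⇒ qzzuqvvvvvvSvv ⇒ qzzuqvvvvvvvvvv

S ⇒ HSv   [S ::= H S v]
HSv ⇒ qSv   [H ::= q]
qSv ⇒ qHSvv   [S ::= H S v]
qHSvv ⇒ qzMSvv   [H ::= z M]
qzMSvv ⇒ qzzQSvv   [M ::= z Q]
qzzQSvv ⇒ qzzuqSSvv   [Q ::= u q S]
qzzuqSSvv ⇒ qzzuqSSSvv   [S ::= S S]
qzzuqSSSvv ⇒ qzzuqSSSSvv   [S ::= S S]
qzzuqSSSSvv ⇒ qzzuqvvSSSvv   [S ::= v v]
qzzuqvvSSSvv ⇒ qzzuqvvvvSSvv   [S ::= v v]
qzzuqvvvvSSvv ⇒ qzzuqvvvvvvSvv   [S ::= v v]
qzzuqvvvvvvSvv ⇒ qzzuqvvvvvvvvvv   [S ::= v v]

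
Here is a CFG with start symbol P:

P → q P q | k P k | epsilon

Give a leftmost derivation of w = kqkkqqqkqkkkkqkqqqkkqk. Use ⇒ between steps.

P ⇒ kPk   [P → k P k]
kPk ⇒ kqPqk   [P → q P q]
kqPqk ⇒ kqkPkqk   [P → k P k]
kqkPkqk ⇒ kqkkPkkqk   [P → k P k]
kqkkPkkqk ⇒ kqkkqPqkkqk   [P → q P q]
kqkkqPqkkqk ⇒ kqkkqqPqqkkqk   [P → q P q]
kqkkqqPqqkkqk ⇒ kqkkqqqPqqqkkqk   [P → q P q]
kqkkqqqPqqqkkqk ⇒ kqkkqqqkPkqqqkkqk   [P → k P k]
kqkkqqqkPkqqqkkqk ⇒ kqkkqqqkqPqkqqqkkqk   [P → q P q]
kqkkqqqkqPqkqqqkkqk ⇒ kqkkqqqkqkPkqkqqqkkqk   [P → k P k]
kqkkqqqkqkPkqkqqqkkqk ⇒ kqkkqqqkqkkPkkqkqqqkkqk   [P → k P k]
kqkkqqqkqkkPkkqkqqqkkqk ⇒ kqkkqqqkqkkkkqkqqqkkqk   [P → epsilon]

P ⇒ kPk ⇒ kqPqk ⇒ kqkPkqk ⇒ kqkkPkkqk ⇒ kqkkqPqkkqk ⇒ kqkkqqPqqkkqk ⇒ kqkkqqqPqqqkkqk ⇒ kqkkqqqkPkqqqkkqk ⇒ kqkkqqqkqPqkqqqkkqk ⇒ kqkkqqqkqkPkqkqqqkkqk ⇒ kqkkqqqkqkkPkkqkqqqkkqk ⇒ kqkkqqqkqkkkkqkqqqkkqk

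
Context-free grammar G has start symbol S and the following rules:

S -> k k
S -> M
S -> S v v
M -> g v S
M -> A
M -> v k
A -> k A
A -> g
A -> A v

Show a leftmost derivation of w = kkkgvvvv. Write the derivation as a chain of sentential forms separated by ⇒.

S ⇒ M   [S -> M]
M ⇒ A   [M -> A]
A ⇒ Av   [A -> A v]
Av ⇒ kAv   [A -> k A]
kAv ⇒ kAvv   [A -> A v]
kAvv ⇒ kkAvv   [A -> k A]
kkAvv ⇒ kkAvvv   [A -> A v]
kkAvvv ⇒ kkkAvvv   [A -> k A]
kkkAvvv ⇒ kkkAvvvv   [A -> A v]
kkkAvvvv ⇒ kkkgvvvv   [A -> g]

S⇒M⇒A⇒Av⇒kAv⇒kAvv⇒kkAvv⇒kkAvvv⇒kkkAvvv⇒kkkAvvvv⇒kkkgvvvv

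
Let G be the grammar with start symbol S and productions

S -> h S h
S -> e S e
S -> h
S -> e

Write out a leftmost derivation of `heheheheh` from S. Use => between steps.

S => hSh   [S -> h S h]
hSh => heSeh   [S -> e S e]
heSeh => hehSheh   [S -> h S h]
hehSheh => heheSeheh   [S -> e S e]
heheSeheh => heheheheh   [S -> h]

S => hSh => heSeh => hehSheh => heheSeheh => heheheheh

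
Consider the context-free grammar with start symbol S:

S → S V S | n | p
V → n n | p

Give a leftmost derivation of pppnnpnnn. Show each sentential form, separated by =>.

S => SVS   [S → S V S]
SVS => SVSVS   [S → S V S]
SVSVS => pVSVS   [S → p]
pVSVS => ppSVS   [V → p]
ppSVS => pppVS   [S → p]
pppVS => pppnnS   [V → n n]
pppnnS => pppnnSVS   [S → S V S]
pppnnSVS => pppnnpVS   [S → p]
pppnnpVS => pppnnpnnS   [V → n n]
pppnnpnnS => pppnnpnnn   [S → n]

S => SVS => SVSVS => pVSVS => ppSVS => pppVS => pppnnS => pppnnSVS => pppnnpVS => pppnnpnnS => pppnnpnnn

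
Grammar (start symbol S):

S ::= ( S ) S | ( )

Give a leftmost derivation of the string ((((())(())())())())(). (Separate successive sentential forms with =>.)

S => (S)S   [S ::= ( S ) S]
(S)S => ((S)S)S   [S ::= ( S ) S]
((S)S)S => (((S)S)S)S   [S ::= ( S ) S]
(((S)S)S)S => ((((S)S)S)S)S   [S ::= ( S ) S]
((((S)S)S)S)S => ((((())S)S)S)S   [S ::= ( )]
((((())S)S)S)S => ((((())(S)S)S)S)S   [S ::= ( S ) S]
((((())(S)S)S)S)S => ((((())(())S)S)S)S   [S ::= ( )]
((((())(())S)S)S)S => ((((())(())())S)S)S   [S ::= ( )]
((((())(())())S)S)S => ((((())(())())())S)S   [S ::= ( )]
((((())(())())())S)S => ((((())(())())())())S   [S ::= ( )]
((((())(())())())())S => ((((())(())())())())()   [S ::= ( )]

S=>(S)S=>((S)S)S=>(((S)S)S)S=>((((S)S)S)S)S=>((((())S)S)S)S=>((((())(S)S)S)S)S=>((((())(())S)S)S)S=>((((())(())())S)S)S=>((((())(())())())S)S=>((((())(())())())())S=>((((())(())())())())()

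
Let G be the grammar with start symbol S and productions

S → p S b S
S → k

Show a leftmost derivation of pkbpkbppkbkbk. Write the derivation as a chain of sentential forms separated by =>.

S=>pSbS=>pkbS=>pkbpSbS=>pkbpkbS=>pkbpkbpSbS=>pkbpkbppSbSbS=>pkbpkbppkbSbS=>pkbpkbppkbkbS=>pkbpkbppkbkbk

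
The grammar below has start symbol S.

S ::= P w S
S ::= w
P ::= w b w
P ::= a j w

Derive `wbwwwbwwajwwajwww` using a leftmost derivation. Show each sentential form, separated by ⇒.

S ⇒ PwS   [S ::= P w S]
PwS ⇒ wbwwS   [P ::= w b w]
wbwwS ⇒ wbwwPwS   [S ::= P w S]
wbwwPwS ⇒ wbwwwbwwS   [P ::= w b w]
wbwwwbwwS ⇒ wbwwwbwwPwS   [S ::= P w S]
wbwwwbwwPwS ⇒ wbwwwbwwajwwS   [P ::= a j w]
wbwwwbwwajwwS ⇒ wbwwwbwwajwwPwS   [S ::= P w S]
wbwwwbwwajwwPwS ⇒ wbwwwbwwajwwajwwS   [P ::= a j w]
wbwwwbwwajwwajwwS ⇒ wbwwwbwwajwwajwww   [S ::= w]

S⇒PwS⇒wbwwS⇒wbwwPwS⇒wbwwwbwwS⇒wbwwwbwwPwS⇒wbwwwbwwajwwS⇒wbwwwbwwajwwPwS⇒wbwwwbwwajwwajwwS⇒wbwwwbwwajwwajwww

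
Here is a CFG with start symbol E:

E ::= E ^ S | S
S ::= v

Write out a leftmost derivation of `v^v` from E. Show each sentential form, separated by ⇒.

E ⇒ E^S ⇒ S^S ⇒ v^S ⇒ v^v

E ⇒ E^S   [E ::= E ^ S]
E^S ⇒ S^S   [E ::= S]
S^S ⇒ v^S   [S ::= v]
v^S ⇒ v^v   [S ::= v]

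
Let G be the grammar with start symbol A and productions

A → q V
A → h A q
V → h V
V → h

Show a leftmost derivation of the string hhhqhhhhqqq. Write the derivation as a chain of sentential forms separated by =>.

A => hAq => hhAqq => hhhAqqq => hhhqVqqq => hhhqhVqqq => hhhqhhVqqq => hhhqhhhVqqq => hhhqhhhhqqq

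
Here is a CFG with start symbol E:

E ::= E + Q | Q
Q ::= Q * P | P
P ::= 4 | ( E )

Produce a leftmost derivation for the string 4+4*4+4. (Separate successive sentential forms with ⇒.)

E⇒E+Q⇒E+Q+Q⇒Q+Q+Q⇒P+Q+Q⇒4+Q+Q⇒4+Q*P+Q⇒4+P*P+Q⇒4+4*P+Q⇒4+4*4+Q⇒4+4*4+P⇒4+4*4+4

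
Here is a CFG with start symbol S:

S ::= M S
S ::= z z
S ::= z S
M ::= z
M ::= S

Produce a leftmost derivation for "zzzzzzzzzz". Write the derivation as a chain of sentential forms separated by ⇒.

S ⇒ MS ⇒ SS ⇒ zzS ⇒ zzMS ⇒ zzSS ⇒ zzMSS ⇒ zzSSS ⇒ zzzzSS ⇒ zzzzzSS ⇒ zzzzzzzS ⇒ zzzzzzzzS ⇒ zzzzzzzzzz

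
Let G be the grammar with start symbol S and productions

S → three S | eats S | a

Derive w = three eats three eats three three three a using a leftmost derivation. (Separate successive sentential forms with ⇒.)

S ⇒ three S ⇒ three eats S ⇒ three eats three S ⇒ three eats three eats S ⇒ three eats three eats three S ⇒ three eats three eats three three S ⇒ three eats three eats three three three S ⇒ three eats three eats three three three a

S ⇒ three S   [S → three S]
three S ⇒ three eats S   [S → eats S]
three eats S ⇒ three eats three S   [S → three S]
three eats three S ⇒ three eats three eats S   [S → eats S]
three eats three eats S ⇒ three eats three eats three S   [S → three S]
three eats three eats three S ⇒ three eats three eats three three S   [S → three S]
three eats three eats three three S ⇒ three eats three eats three three three S   [S → three S]
three eats three eats three three three S ⇒ three eats three eats three three three a   [S → a]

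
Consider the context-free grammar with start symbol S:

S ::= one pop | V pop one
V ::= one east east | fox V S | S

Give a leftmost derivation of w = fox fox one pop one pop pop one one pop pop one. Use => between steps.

S => V pop one => fox V S pop one => fox S S pop one => fox V pop one S pop one => fox fox V S pop one S pop one => fox fox S S pop one S pop one => fox fox one pop S pop one S pop one => fox fox one pop one pop pop one S pop one => fox fox one pop one pop pop one one pop pop one

S => V pop one   [S ::= V pop one]
V pop one => fox V S pop one   [V ::= fox V S]
fox V S pop one => fox S S pop one   [V ::= S]
fox S S pop one => fox V pop one S pop one   [S ::= V pop one]
fox V pop one S pop one => fox fox V S pop one S pop one   [V ::= fox V S]
fox fox V S pop one S pop one => fox fox S S pop one S pop one   [V ::= S]
fox fox S S pop one S pop one => fox fox one pop S pop one S pop one   [S ::= one pop]
fox fox one pop S pop one S pop one => fox fox one pop one pop pop one S pop one   [S ::= one pop]
fox fox one pop one pop pop one S pop one => fox fox one pop one pop pop one one pop pop one   [S ::= one pop]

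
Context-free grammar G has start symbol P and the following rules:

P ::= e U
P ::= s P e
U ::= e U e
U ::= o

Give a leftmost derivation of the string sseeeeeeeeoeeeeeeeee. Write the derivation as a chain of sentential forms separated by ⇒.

P ⇒ sPe ⇒ ssPee ⇒ sseUee ⇒ sseeUeee ⇒ sseeeUeeee ⇒ sseeeeUeeeee ⇒ sseeeeeUeeeeee ⇒ sseeeeeeUeeeeeee ⇒ sseeeeeeeUeeeeeeee ⇒ sseeeeeeeeUeeeeeeeee ⇒ sseeeeeeeeoeeeeeeeee

P ⇒ sPe   [P ::= s P e]
sPe ⇒ ssPee   [P ::= s P e]
ssPee ⇒ sseUee   [P ::= e U]
sseUee ⇒ sseeUeee   [U ::= e U e]
sseeUeee ⇒ sseeeUeeee   [U ::= e U e]
sseeeUeeee ⇒ sseeeeUeeeee   [U ::= e U e]
sseeeeUeeeee ⇒ sseeeeeUeeeeee   [U ::= e U e]
sseeeeeUeeeeee ⇒ sseeeeeeUeeeeeee   [U ::= e U e]
sseeeeeeUeeeeeee ⇒ sseeeeeeeUeeeeeeee   [U ::= e U e]
sseeeeeeeUeeeeeeee ⇒ sseeeeeeeeUeeeeeeeee   [U ::= e U e]
sseeeeeeeeUeeeeeeeee ⇒ sseeeeeeeeoeeeeeeeee   [U ::= o]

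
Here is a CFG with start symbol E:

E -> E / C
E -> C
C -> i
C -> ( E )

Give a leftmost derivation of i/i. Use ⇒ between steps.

E ⇒ E/C   [E -> E / C]
E/C ⇒ C/C   [E -> C]
C/C ⇒ i/C   [C -> i]
i/C ⇒ i/i   [C -> i]

E ⇒ E/C ⇒ C/C ⇒ i/C ⇒ i/i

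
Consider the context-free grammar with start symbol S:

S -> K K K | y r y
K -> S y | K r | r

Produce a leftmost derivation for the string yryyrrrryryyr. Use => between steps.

S => KKK => SyKK => yryyKK => yryyKrK => yryyKrrK => yryyKrrrK => yryyrrrrK => yryyrrrrKr => yryyrrrrSyr => yryyrrrryryyr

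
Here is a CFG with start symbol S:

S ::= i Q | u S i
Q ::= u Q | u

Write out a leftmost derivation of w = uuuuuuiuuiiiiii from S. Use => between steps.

S=>uSi=>uuSii=>uuuSiii=>uuuuSiiii=>uuuuuSiiiii=>uuuuuuSiiiiii=>uuuuuuiQiiiiii=>uuuuuuiuQiiiiii=>uuuuuuiuuiiiiii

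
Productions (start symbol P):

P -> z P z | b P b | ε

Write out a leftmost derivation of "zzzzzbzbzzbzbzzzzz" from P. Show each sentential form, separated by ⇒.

P ⇒ zPz   [P -> z P z]
zPz ⇒ zzPzz   [P -> z P z]
zzPzz ⇒ zzzPzzz   [P -> z P z]
zzzPzzz ⇒ zzzzPzzzz   [P -> z P z]
zzzzPzzzz ⇒ zzzzzPzzzzz   [P -> z P z]
zzzzzPzzzzz ⇒ zzzzzbPbzzzzz   [P -> b P b]
zzzzzbPbzzzzz ⇒ zzzzzbzPzbzzzzz   [P -> z P z]
zzzzzbzPzbzzzzz ⇒ zzzzzbzbPbzbzzzzz   [P -> b P b]
zzzzzbzbPbzbzzzzz ⇒ zzzzzbzbzPzbzbzzzzz   [P -> z P z]
zzzzzbzbzPzbzbzzzzz ⇒ zzzzzbzbzzbzbzzzzz   [P -> ε]

P ⇒ zPz ⇒ zzPzz ⇒ zzzPzzz ⇒ zzzzPzzzz ⇒ zzzzzPzzzzz ⇒ zzzzzbPbzzzzz ⇒ zzzzzbzPzbzzzzz ⇒ zzzzzbzbPbzbzzzzz ⇒ zzzzzbzbzPzbzbzzzzz ⇒ zzzzzbzbzzbzbzzzzz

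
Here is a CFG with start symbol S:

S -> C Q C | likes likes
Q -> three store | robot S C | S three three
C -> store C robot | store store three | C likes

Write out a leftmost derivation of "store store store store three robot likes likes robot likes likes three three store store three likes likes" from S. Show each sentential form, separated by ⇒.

S ⇒ C Q C ⇒ store C robot Q C ⇒ store C likes robot Q C ⇒ store C likes likes robot Q C ⇒ store store C robot likes likes robot Q C ⇒ store store store store three robot likes likes robot Q C ⇒ store store store store three robot likes likes robot S three three C ⇒ store store store store three robot likes likes robot likes likes three three C ⇒ store store store store three robot likes likes robot likes likes three three C likes ⇒ store store store store three robot likes likes robot likes likes three three C likes likes ⇒ store store store store three robot likes likes robot likes likes three three store store three likes likes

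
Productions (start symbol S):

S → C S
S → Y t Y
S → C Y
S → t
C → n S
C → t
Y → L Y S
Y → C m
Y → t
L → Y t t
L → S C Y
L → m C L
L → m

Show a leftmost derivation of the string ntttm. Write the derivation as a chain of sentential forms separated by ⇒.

S ⇒ CY ⇒ nSY ⇒ nCSY ⇒ ntSY ⇒ nttY ⇒ nttCm ⇒ ntttm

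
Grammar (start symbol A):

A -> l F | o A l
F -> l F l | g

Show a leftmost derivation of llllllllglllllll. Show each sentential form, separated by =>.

A=>lF=>llFl=>lllFll=>llllFlll=>lllllFllll=>llllllFlllll=>lllllllFllllll=>llllllllFlllllll=>llllllllglllllll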